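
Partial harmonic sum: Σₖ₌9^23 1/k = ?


Σₖ₌9^23 1/k = 1/9 + 1/10 + 1/11 + ... + 1/23
= 604691361/594914320
≈ 1.0164

Sum = 604691361/594914320 ≈ 1.0164


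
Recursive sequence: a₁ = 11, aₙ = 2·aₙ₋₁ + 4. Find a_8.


Computing step by step:
a_1 = 11
a_2 = 26
a_3 = 56
a_4 = 116
a_5 = 236
a_6 = 476
a_7 = 956
a_8 = 1916


a_8 = 1916


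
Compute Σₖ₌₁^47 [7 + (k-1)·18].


aₙ = 7 + (47-1)×18 = 835
Sₙ = n(a₁+aₙ)/2 = 47×(7+835)/2
= 47×842/2 = 19787

S_47 = 19787


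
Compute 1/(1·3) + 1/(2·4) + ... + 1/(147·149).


1/(k(k+2)) = (1/2)·(1/k - 1/(k+2)) (partial fractions)
Telescoping: Σ = (1/2)·(1 + 1/2 - 1/148 - 1/149) = 32781/44104

Sum = 32781/44104


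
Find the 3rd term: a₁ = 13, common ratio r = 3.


aₙ = a₁·r^(n-1)
= 13×3^2
= 13×9
= 117

a_3 = 117


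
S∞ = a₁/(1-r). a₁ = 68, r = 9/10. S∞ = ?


S∞ = a₁/(1-r) = 68/(1 - 9/10)
= 68/(1/10)
= 680

S∞ = 680


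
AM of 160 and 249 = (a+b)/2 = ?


AM = (160 + 249)/2 = 409/2 = 204.5

AM = 204.5


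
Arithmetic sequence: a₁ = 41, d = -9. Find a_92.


aₙ = a₁ + (n-1)d
= 41 + (92-1)×-9
= 41 - 819
= -778

a_92 = -778


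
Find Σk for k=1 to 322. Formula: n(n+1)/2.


n(n+1)/2 = 322×323/2 = 104006/2 = 52003

Σk = 52003


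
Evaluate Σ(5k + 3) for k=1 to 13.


Σ(5k+3) = 5·Σk + 3·n
= 5·91 + 3·13
= 455 + 39 = 494

Σ = 494


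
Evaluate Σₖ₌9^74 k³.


Σₖ₌9^74 k³ = [74·75/2]² − [8·9/2]²
= 7700625 − 1296 = 7699329

Σk³ = 7699329


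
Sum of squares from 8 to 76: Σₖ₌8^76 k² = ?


Σₖ₌8^76 k² = Σₖ₌₁^76 k² − Σₖ₌₁^7 k²
= 76·77·153/6 − 7·8·15/6
= 149226 − 140 = 149086

Σk² = 149086


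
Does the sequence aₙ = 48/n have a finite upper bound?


a₁ = 48, a₂ = 48/2, a₃ = 48/3, ...
0 < aₙ ≤ 48 for all n ≥ 1
Lower bound: 0, Upper bound: 48
The sequence IS bounded

Bounded (0 < aₙ ≤ 48)


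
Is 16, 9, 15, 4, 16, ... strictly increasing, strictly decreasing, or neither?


Differences: -7, 6, -11, 12
Difference at position 2 is +6 (> 0) but position 1 is -7 (< 0) — sequence both rises and falls
→ NOT monotonic

Not monotonic


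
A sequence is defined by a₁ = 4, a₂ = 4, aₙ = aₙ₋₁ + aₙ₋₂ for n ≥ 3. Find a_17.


Computing iteratively: 4, 4, 8, 12, 20, 32, 52, 84, 136, 220, 356, 576, ...
a_17 = 6388

a_17 = 6388


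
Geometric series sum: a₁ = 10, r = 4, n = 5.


Sₙ = 10×(4^5 - 1)/(4 - 1)
= 10×(1024 - 1)/3
= 10×1023/3
= 3410

S_5 = 3410


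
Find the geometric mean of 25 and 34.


GM = √(25×34) = √850 = 29.1548

GM = 29.1548


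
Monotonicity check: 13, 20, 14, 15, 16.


Differences: 7, -6, 1, 1
Difference at position 1 is +7 (> 0) but position 2 is -6 (< 0) — sequence both rises and falls
→ NOT monotonic

Not monotonic


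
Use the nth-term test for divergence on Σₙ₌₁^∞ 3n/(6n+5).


lim(n→∞) 3n/(6n+5) = 3/6 = 1/2  (divide numerator and denominator by n)
lim aₙ = 1/2 ≠ 0 → series DIVERGES

Diverges (lim aₙ = 1/2 ≠ 0)


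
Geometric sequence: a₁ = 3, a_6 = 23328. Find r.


r^(n-1) = aₙ/a₁
r^5 = 23328/3 = 7776
r = 7776^(1/5)
= 6

r = 6


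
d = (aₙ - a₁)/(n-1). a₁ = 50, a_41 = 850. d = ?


d = (aₙ - a₁)/(n-1)
= (850 - 50)/(41-1)
= 800/40 = 20

d = 20


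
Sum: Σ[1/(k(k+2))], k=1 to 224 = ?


1/(k(k+2)) = (1/2)·(1/k - 1/(k+2)) (partial fractions)
Telescoping: Σ = (1/2)·(1 + 1/2 - 1/225 - 1/226) = 18956/25425

Sum = 18956/25425


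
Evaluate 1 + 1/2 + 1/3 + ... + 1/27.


H_27 = 1/1 + 1/2 + 1/3 + ... + 1/27
= 312536252003/80313433200
≈ 3.8915

H_27 = 312536252003/80313433200 ≈ 3.8915


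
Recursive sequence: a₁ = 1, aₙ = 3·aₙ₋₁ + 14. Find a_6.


Computing step by step:
a_1 = 1
a_2 = 17
a_3 = 65
a_4 = 209
a_5 = 641
a_6 = 1937


a_6 = 1937


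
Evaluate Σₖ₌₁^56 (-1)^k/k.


S = -1 + 1/2 - 1/3 + 1/4 - 1/5 + 1/6 - 1/7 + 1/8 ± ...
= -0.6843
(Full series converges to -ln(2) ≈ -0.6931)

S_56 = -0.6843


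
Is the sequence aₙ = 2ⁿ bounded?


aₙ = 2ⁿ → as n→∞, aₙ→∞ (since base 2 > 1)
No finite upper bound exists
The sequence is UNBOUNDED

Unbounded (aₙ → ∞ as n → ∞)


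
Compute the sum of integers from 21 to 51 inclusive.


Σₖ₌21^51 k = Σₖ₌₁^51 k − Σₖ₌₁^20 k
= 51·52/2 − 20·21/2
= 1326 − 210 = 1116

Σk = 1116


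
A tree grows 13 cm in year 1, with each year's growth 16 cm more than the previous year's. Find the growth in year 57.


aₙ = a₁ + (n-1)d
= 13 + (57-1)×16
= 13 + 896
= 909

a_57 = 909


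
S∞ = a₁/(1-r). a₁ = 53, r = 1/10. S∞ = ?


S∞ = a₁/(1-r) = 53/(1 - 1/10)
= 53/(9/10)
= 530/9

S∞ = 530/9


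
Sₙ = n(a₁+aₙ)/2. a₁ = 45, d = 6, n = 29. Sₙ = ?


aₙ = 45 + (29-1)×6 = 213
Sₙ = n(a₁+aₙ)/2 = 29×(45+213)/2
= 29×258/2 = 3741

S_29 = 3741


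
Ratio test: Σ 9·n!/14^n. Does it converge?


aₙ = 9·n!/14^n
a_{n+1}/aₙ = (n+1)!/14^(n+1) × 14^n/n!  (constant 9 cancels)
= (n+1)/14
L = lim(n→∞) (n+1)/14 = ∞
L > 1 → series DIVERGES

Diverges (ratio test: L = ∞ > 1)


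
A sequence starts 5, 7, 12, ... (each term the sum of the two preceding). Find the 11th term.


Computing iteratively: 5, 7, 12, 19, 31, 50, 81, 131, 212, 343, 555
a_11 = 555

a_11 = 555


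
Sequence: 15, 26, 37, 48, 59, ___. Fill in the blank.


Pattern: arithmetic (d=11)
Terms: 15, 26, 37, 48, 59
Next term = 70

Next term = 70


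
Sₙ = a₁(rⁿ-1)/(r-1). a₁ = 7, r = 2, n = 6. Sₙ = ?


Sₙ = 7×(2^6 - 1)/(2 - 1)
= 7×(64 - 1)/1
= 7×63/1
= 441

S_6 = 441


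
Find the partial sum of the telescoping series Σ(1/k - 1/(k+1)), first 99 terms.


Telescoping: adjacent terms cancel.
= 1/1 - 1/100
= 1 - 1/100 = 99/100

Sum = 99/100


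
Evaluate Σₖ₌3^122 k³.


Σₖ₌3^122 k³ = [122·123/2]² − [2·3/2]²
= 56295009 − 9 = 56295000

Σk³ = 56295000


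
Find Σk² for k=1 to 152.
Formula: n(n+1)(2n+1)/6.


n = 152
n(n+1)(2n+1)/6 = 152×153×305/6
= 7093080/6 = 1182180

Σk² = 1182180


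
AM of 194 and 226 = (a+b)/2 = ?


AM = (194 + 226)/2 = 420/2 = 210

AM = 210


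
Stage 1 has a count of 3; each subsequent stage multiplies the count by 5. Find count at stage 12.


aₙ = a₁·r^(n-1)
= 3×5^11
= 3×48828125
= 146484375

a_12 = 146484375


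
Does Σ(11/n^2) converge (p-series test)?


p-series test: Σ c/n^p converges if p > 1, diverges if p ≤ 1 (constant c > 0 doesn't affect convergence).
p = 2
2 > 1 → CONVERGES

Converges (p = 2 > 1)


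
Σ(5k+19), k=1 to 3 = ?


Σ(5k+19) = 5·Σk + 19·n
= 5·6 + 19·3
= 30 + 57 = 87

Σ = 87


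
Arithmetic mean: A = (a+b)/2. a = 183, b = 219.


AM = (183 + 219)/2 = 402/2 = 201

AM = 201


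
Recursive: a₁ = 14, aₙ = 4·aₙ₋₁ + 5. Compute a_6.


Computing step by step:
a_1 = 14
a_2 = 61
a_3 = 249
a_4 = 1001
a_5 = 4009
a_6 = 16041


a_6 = 16041


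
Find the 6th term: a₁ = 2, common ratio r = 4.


aₙ = a₁·r^(n-1)
= 2×4^5
= 2×1024
= 2048

a_6 = 2048


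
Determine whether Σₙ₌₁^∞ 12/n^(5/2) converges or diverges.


p-series test: Σ c/n^p converges if p > 1, diverges if p ≤ 1 (constant c > 0 doesn't affect convergence).
p = 5/2
5/2 > 1 → CONVERGES

Converges (p = 5/2 > 1)


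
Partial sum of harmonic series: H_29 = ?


H_29 = 1/1 + 1/2 + 1/3 + ... + 1/29
= 9227046511387/2329089562800
≈ 3.9617

H_29 = 9227046511387/2329089562800 ≈ 3.9617


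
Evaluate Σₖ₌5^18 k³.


Σₖ₌5^18 k³ = [18·19/2]² − [4·5/2]²
= 29241 − 100 = 29141

Σk³ = 29141


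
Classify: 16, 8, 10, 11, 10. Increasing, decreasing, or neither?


Differences: -8, 2, 1, -1
Difference at position 2 is +2 (> 0) but position 1 is -8 (< 0) — sequence both rises and falls
→ NOT monotonic

Not monotonic


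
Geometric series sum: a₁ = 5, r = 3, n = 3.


Sₙ = 5×(3^3 - 1)/(3 - 1)
= 5×(27 - 1)/2
= 5×26/2
= 65

S_3 = 65


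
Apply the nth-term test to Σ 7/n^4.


lim(n→∞) 7/n^4 = 0
lim aₙ = 0 → nth-term test is INCONCLUSIVE
(Need other tests; this is actually a convergent p-series with p=4 > 1)

Inconclusive (lim aₙ = 0; need another test)


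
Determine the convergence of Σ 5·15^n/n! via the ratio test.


aₙ = 5·15^n/n!
a_{n+1}/aₙ = 15^(n+1)/(n+1)! × n!/15^n  (constant 5 cancels)
= 15/(n+1)
L = lim(n→∞) 15/(n+1) = 0
L < 1 → series CONVERGES

Converges (ratio test: L = 0 < 1)


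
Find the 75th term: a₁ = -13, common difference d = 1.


aₙ = a₁ + (n-1)d
= -13 + (75-1)×1
= -13 + 74
= 61

a_75 = 61


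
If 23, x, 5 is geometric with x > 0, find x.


GM = √(23×5) = √115 = 10.7238

GM = 10.7238


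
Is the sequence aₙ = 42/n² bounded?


a₁ = 42, a₂ = 42/4, a₃ = 42/9, ...
0 < aₙ ≤ 42 for all n ≥ 1
The sequence IS bounded

Bounded (0 < aₙ ≤ 42)


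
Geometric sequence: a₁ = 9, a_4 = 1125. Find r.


r^(n-1) = aₙ/a₁
r^3 = 1125/9 = 125
r = 125^(1/3)
= 5

r = 5


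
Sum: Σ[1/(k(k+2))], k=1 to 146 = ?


1/(k(k+2)) = (1/2)·(1/k - 1/(k+2)) (partial fractions)
Telescoping: Σ = (1/2)·(1 + 1/2 - 1/147 - 1/148) = 32339/43512

Sum = 32339/43512


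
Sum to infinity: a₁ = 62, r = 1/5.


S∞ = a₁/(1-r) = 62/(1 - 1/5)
= 62/(4/5)
= 155/2

S∞ = 155/2


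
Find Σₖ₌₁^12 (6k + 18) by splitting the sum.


Σ(6k+18) = 6·Σk + 18·n
= 6·78 + 18·12
= 468 + 216 = 684

Σ = 684


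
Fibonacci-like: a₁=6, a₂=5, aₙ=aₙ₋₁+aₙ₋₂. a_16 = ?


Computing iteratively: 6, 5, 11, 16, 27, 43, 70, 113, 183, 296, 479, 775, ...
a_16 = 5312

a_16 = 5312


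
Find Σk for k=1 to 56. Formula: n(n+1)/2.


n(n+1)/2 = 56×57/2 = 3192/2 = 1596

Σk = 1596


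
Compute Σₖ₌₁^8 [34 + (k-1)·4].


aₙ = 34 + (8-1)×4 = 62
Sₙ = n(a₁+aₙ)/2 = 8×(34+62)/2
= 8×96/2 = 384

S_8 = 384


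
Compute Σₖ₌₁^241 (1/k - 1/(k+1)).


Telescoping: adjacent terms cancel.
= 1/1 - 1/242
= 1 - 1/242 = 241/242

Sum = 241/242


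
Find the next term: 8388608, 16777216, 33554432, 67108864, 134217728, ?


Pattern: powers of 2: 2ⁿ
Terms: 8388608, 16777216, 33554432, 67108864, 134217728
Next term = 268435456

Next term = 268435456


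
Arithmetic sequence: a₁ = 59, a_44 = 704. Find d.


d = (aₙ - a₁)/(n-1)
= (704 - 59)/(44-1)
= 645/43 = 15

d = 15


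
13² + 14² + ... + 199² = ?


Σₖ₌13^199 k² = Σₖ₌₁^199 k² − Σₖ₌₁^12 k²
= 199·200·399/6 − 12·13·25/6
= 2646700 − 650 = 2646050

Σk² = 2646050


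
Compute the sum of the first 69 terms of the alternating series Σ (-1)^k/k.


S = -1 + 1/2 - 1/3 + 1/4 - 1/5 + 1/6 - 1/7 + 1/8 ± ...
= -0.7003
(Full series converges to -ln(2) ≈ -0.6931)

S_69 = -0.7003


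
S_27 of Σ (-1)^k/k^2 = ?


S = -1 + 1/4 - 1/9 + 1/16 - 1/25 + 1/36 - 1/49 + 1/64 ± ...
= -0.8231
(Full series converges to -π²/12 ≈ -0.8225)

S_27 = -0.8231


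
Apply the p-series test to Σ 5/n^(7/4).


p-series test: Σ c/n^p converges if p > 1, diverges if p ≤ 1 (constant c > 0 doesn't affect convergence).
p = 7/4
7/4 > 1 → CONVERGES

Converges (p = 7/4 > 1)


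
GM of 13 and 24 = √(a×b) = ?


GM = √(13×24) = √312 = 17.6635

GM = 17.6635


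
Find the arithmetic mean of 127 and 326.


AM = (127 + 326)/2 = 453/2 = 226.5

AM = 226.5


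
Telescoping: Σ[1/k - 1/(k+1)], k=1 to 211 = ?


Telescoping: adjacent terms cancel.
= 1/1 - 1/212
= 1 - 1/212 = 211/212

Sum = 211/212


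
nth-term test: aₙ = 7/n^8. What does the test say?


lim(n→∞) 7/n^8 = 0
lim aₙ = 0 → nth-term test is INCONCLUSIVE
(Need other tests; this is actually a convergent p-series with p=8 > 1)

Inconclusive (lim aₙ = 0; need another test)


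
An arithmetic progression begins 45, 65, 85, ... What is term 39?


aₙ = a₁ + (n-1)d
= 45 + (39-1)×20
= 45 + 760
= 805

a_39 = 805


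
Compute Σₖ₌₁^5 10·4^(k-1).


Sₙ = 10×(4^5 - 1)/(4 - 1)
= 10×(1024 - 1)/3
= 10×1023/3
= 3410

S_5 = 3410


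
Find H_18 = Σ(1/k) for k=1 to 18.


H_18 = 1/1 + 1/2 + 1/3 + ... + 1/18
= 14274301/4084080
≈ 3.4951

H_18 = 14274301/4084080 ≈ 3.4951


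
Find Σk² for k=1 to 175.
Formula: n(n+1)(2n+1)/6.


n = 175
n(n+1)(2n+1)/6 = 175×176×351/6
= 10810800/6 = 1801800

Σk² = 1801800


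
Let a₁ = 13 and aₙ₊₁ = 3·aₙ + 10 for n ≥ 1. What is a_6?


Computing step by step:
a_1 = 13
a_2 = 49
a_3 = 157
a_4 = 481
a_5 = 1453
a_6 = 4369


a_6 = 4369


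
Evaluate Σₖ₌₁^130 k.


n(n+1)/2 = 130×131/2 = 17030/2 = 8515

Σk = 8515


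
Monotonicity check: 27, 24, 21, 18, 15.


Differences: -3, -3, -3, -3
All differences < 0 → strictly DECREASING

Monotonically decreasing


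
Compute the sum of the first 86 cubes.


n(n+1)/2 = 86×87/2 = 3741
Σk³ = 3741² = 13995081

Σk³ = 13995081


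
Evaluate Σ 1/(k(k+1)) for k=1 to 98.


1/(k(k+1)) = 1/k - 1/(k+1) (partial fractions)
Telescoping: Σ = 1 - 1/99 = 98/99

Sum = 98/99


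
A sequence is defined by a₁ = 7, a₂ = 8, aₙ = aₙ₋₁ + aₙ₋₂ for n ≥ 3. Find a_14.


Computing iteratively: 7, 8, 15, 23, 38, 61, 99, 160, 259, 419, 678, 1097, ...
a_14 = 2872

a_14 = 2872


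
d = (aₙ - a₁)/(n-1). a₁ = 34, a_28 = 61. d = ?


d = (aₙ - a₁)/(n-1)
= (61 - 34)/(28-1)
= 27/27 = 1

d = 1


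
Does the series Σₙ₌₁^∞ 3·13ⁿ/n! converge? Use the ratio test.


aₙ = 3·13^n/n!
a_{n+1}/aₙ = 13^(n+1)/(n+1)! × n!/13^n  (constant 3 cancels)
= 13/(n+1)
L = lim(n→∞) 13/(n+1) = 0
L < 1 → series CONVERGES

Converges (ratio test: L = 0 < 1)


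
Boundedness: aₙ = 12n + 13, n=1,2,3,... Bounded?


aₙ = 12n + 13 → as n→∞, aₙ→∞
No finite upper bound exists
The sequence is UNBOUNDED

Unbounded (aₙ → ∞ as n → ∞)


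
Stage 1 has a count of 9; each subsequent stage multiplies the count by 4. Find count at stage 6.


aₙ = a₁·r^(n-1)
= 9×4^5
= 9×1024
= 9216

a_6 = 9216


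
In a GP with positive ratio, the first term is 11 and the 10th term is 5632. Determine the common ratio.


r^(n-1) = aₙ/a₁
r^9 = 5632/11 = 512
r = 512^(1/9)
= 2

r = 2


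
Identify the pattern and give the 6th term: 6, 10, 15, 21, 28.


Pattern: triangular numbers: n(n+1)/2
Terms: 6, 10, 15, 21, 28
Next term = 36

Next term = 36


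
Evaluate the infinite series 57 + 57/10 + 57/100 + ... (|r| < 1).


S∞ = a₁/(1-r) = 57/(1 - 1/10)
= 57/(9/10)
= 190/3

S∞ = 190/3


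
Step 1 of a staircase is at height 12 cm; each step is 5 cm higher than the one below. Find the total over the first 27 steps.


aₙ = 12 + (27-1)×5 = 142
Sₙ = n(a₁+aₙ)/2 = 27×(12+142)/2
= 27×154/2 = 2079

S_27 = 2079


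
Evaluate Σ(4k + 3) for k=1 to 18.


Σ(4k+3) = 4·Σk + 3·n
= 4·171 + 3·18
= 684 + 54 = 738

Σ = 738


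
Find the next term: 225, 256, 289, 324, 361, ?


Pattern: perfect squares: n²
Terms: 225, 256, 289, 324, 361
Next term = 400

Next term = 400


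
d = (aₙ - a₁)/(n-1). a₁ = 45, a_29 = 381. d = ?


d = (aₙ - a₁)/(n-1)
= (381 - 45)/(29-1)
= 336/28 = 12

d = 12


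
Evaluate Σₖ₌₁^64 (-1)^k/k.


S = -1 + 1/2 - 1/3 + 1/4 - 1/5 + 1/6 - 1/7 + 1/8 ± ...
= -0.6854
(Full series converges to -ln(2) ≈ -0.6931)

S_64 = -0.6854


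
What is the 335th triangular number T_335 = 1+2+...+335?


n(n+1)/2 = 335×336/2 = 112560/2 = 56280

Σk = 56280


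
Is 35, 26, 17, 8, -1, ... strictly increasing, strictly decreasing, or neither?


Differences: -9, -9, -9, -9
All differences < 0 → strictly DECREASING

Monotonically decreasing


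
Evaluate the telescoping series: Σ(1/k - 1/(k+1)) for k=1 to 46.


Telescoping: adjacent terms cancel.
= 1/1 - 1/47
= 1 - 1/47 = 46/47

Sum = 46/47


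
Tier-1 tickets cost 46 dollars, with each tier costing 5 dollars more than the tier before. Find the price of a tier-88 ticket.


aₙ = a₁ + (n-1)d
= 46 + (88-1)×5
= 46 + 435
= 481

a_88 = 481


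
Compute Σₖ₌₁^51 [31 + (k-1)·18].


aₙ = 31 + (51-1)×18 = 931
Sₙ = n(a₁+aₙ)/2 = 51×(31+931)/2
= 51×962/2 = 24531

S_51 = 24531


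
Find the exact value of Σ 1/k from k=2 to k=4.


Σₖ₌2^4 1/k = 1/2 + 1/3 + 1/4
= 13/12
≈ 1.0833

Sum = 13/12 ≈ 1.0833


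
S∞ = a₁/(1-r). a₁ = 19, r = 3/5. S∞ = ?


S∞ = a₁/(1-r) = 19/(1 - 3/5)
= 19/(2/5)
= 95/2

S∞ = 95/2


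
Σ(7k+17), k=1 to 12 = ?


Σ(7k+17) = 7·Σk + 17·n
= 7·78 + 17·12
= 546 + 204 = 750

Σ = 750


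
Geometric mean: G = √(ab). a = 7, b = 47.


GM = √(7×47) = √329 = 18.1384

GM = 18.1384


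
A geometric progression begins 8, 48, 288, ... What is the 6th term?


aₙ = a₁·r^(n-1)
= 8×6^5
= 8×7776
= 62208

a_6 = 62208


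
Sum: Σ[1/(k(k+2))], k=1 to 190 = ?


1/(k(k+2)) = (1/2)·(1/k - 1/(k+2)) (partial fractions)
Telescoping: Σ = (1/2)·(1 + 1/2 - 1/191 - 1/192) = 54625/73344

Sum = 54625/73344


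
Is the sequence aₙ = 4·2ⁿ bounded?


aₙ = 4·2ⁿ → as n→∞, aₙ→∞ (since base 2 > 1)
No finite upper bound exists
The sequence is UNBOUNDED

Unbounded (aₙ → ∞ as n → ∞)


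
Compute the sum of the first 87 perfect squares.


n = 87
n(n+1)(2n+1)/6 = 87×88×175/6
= 1339800/6 = 223300

Σk² = 223300


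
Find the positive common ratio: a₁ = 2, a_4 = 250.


r^(n-1) = aₙ/a₁
r^3 = 250/2 = 125
r = 125^(1/3)
= 5

r = 5


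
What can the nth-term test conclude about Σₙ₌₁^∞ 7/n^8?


lim(n→∞) 7/n^8 = 0
lim aₙ = 0 → nth-term test is INCONCLUSIVE
(Need other tests; this is actually a convergent p-series with p=8 > 1)

Inconclusive (lim aₙ = 0; need another test)


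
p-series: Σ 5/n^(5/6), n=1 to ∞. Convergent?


p-series test: Σ c/n^p converges if p > 1, diverges if p ≤ 1 (constant c > 0 doesn't affect convergence).
p = 5/6
5/6 ≤ 1 → DIVERGES

Diverges (p = 5/6 ≤ 1)


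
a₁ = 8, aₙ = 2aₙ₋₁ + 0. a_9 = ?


Computing step by step:
a_1 = 8
a_2 = 16
a_3 = 32
a_4 = 64
a_5 = 128
a_6 = 256
a_7 = 512
a_8 = 1024
a_9 = 2048


a_9 = 2048


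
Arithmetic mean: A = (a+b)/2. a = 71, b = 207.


AM = (71 + 207)/2 = 278/2 = 139

AM = 139


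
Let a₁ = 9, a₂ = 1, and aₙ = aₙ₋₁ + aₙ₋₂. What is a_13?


Computing iteratively: 9, 1, 10, 11, 21, 32, 53, 85, 138, 223, 361, 584, ...
a_13 = 945

a_13 = 945


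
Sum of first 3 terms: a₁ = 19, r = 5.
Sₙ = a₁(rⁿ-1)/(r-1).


Sₙ = 19×(5^3 - 1)/(5 - 1)
= 19×(125 - 1)/4
= 19×124/4
= 589

S_3 = 589


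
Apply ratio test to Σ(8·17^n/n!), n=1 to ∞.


aₙ = 8·17^n/n!
a_{n+1}/aₙ = 17^(n+1)/(n+1)! × n!/17^n  (constant 8 cancels)
= 17/(n+1)
L = lim(n→∞) 17/(n+1) = 0
L < 1 → series CONVERGES

Converges (ratio test: L = 0 < 1)


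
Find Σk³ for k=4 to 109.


Σₖ₌4^109 k³ = [109·110/2]² − [3·4/2]²
= 35940025 − 36 = 35939989

Σk³ = 35939989


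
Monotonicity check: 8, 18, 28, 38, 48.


Differences: 10, 10, 10, 10
All differences > 0 → strictly INCREASING

Monotonically increasing


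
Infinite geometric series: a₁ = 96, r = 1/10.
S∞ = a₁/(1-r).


S∞ = a₁/(1-r) = 96/(1 - 1/10)
= 96/(9/10)
= 320/3

S∞ = 320/3


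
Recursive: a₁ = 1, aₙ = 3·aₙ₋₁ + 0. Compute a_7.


Computing step by step:
a_1 = 1
a_2 = 3
a_3 = 9
a_4 = 27
a_5 = 81
a_6 = 243
a_7 = 729


a_7 = 729


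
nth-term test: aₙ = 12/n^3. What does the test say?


lim(n→∞) 12/n^3 = 0
lim aₙ = 0 → nth-term test is INCONCLUSIVE
(Need other tests; this is actually a convergent p-series with p=3 > 1)

Inconclusive (lim aₙ = 0; need another test)


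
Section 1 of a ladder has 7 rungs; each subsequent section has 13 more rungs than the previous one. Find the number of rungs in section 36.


aₙ = a₁ + (n-1)d
= 7 + (36-1)×13
= 7 + 455
= 462

a_36 = 462


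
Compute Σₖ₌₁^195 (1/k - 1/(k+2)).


Telescoping with gap 2: two head and two tail terms survive.
= (1 + 1/2) - (1/196 + 1/197)
= 3/2 - 1/196 - 1/197 = 57525/38612

Sum = 57525/38612


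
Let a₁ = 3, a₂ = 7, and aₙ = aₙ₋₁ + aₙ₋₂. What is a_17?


Computing iteratively: 3, 7, 10, 17, 27, 44, 71, 115, 186, 301, 487, 788, ...
a_17 = 8739

a_17 = 8739


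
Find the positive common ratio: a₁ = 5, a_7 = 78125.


r^(n-1) = aₙ/a₁
r^6 = 78125/5 = 15625
r = 15625^(1/6)
= ±5; taking r > 0 gives r = 5

r = 5


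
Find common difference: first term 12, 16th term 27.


d = (aₙ - a₁)/(n-1)
= (27 - 12)/(16-1)
= 15/15 = 1

d = 1


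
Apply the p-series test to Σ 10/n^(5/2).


p-series test: Σ c/n^p converges if p > 1, diverges if p ≤ 1 (constant c > 0 doesn't affect convergence).
p = 5/2
5/2 > 1 → CONVERGES

Converges (p = 5/2 > 1)


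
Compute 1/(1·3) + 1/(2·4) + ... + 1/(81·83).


1/(k(k+2)) = (1/2)·(1/k - 1/(k+2)) (partial fractions)
Telescoping: Σ = (1/2)·(1 + 1/2 - 1/82 - 1/83) = 2511/3403

Sum = 2511/3403


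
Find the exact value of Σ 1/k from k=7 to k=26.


Σₖ₌7^26 1/k = 1/7 + 1/8 + 1/9 + ... + 1/26
= 12532641007/8923714800
≈ 1.4044

Sum = 12532641007/8923714800 ≈ 1.4044


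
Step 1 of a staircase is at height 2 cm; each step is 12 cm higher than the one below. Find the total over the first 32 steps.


aₙ = 2 + (32-1)×12 = 374
Sₙ = n(a₁+aₙ)/2 = 32×(2+374)/2
= 32×376/2 = 6016

S_32 = 6016


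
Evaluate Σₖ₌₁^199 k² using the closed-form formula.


n = 199
n(n+1)(2n+1)/6 = 199×200×399/6
= 15880200/6 = 2646700

Σk² = 2646700


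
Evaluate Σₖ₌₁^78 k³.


n(n+1)/2 = 78×79/2 = 3081
Σk³ = 3081² = 9492561

Σk³ = 9492561


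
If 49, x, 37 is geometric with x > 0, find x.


GM = √(49×37) = √1813 = 42.5793

GM = 42.5793


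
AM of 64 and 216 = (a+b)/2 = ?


AM = (64 + 216)/2 = 280/2 = 140

AM = 140


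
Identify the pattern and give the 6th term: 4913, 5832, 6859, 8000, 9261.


Pattern: perfect cubes: n³
Terms: 4913, 5832, 6859, 8000, 9261
Next term = 10648

Next term = 10648


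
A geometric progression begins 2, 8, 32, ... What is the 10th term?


aₙ = a₁·r^(n-1)
= 2×4^9
= 2×262144
= 524288

a_10 = 524288


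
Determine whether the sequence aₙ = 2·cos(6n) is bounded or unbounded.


For all n, -1 ≤ cos(6n) ≤ 1, so -2 ≤ 2·cos(6n) ≤ 2
Lower bound: -2, Upper bound: 2
The sequence IS bounded

Bounded (-2 ≤ aₙ ≤ 2)


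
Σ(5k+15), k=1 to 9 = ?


Σ(5k+15) = 5·Σk + 15·n
= 5·45 + 15·9
= 225 + 135 = 360

Σ = 360


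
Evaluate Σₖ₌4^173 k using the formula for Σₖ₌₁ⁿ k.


Σₖ₌4^173 k = Σₖ₌₁^173 k − Σₖ₌₁^3 k
= 173·174/2 − 3·4/2
= 15051 − 6 = 15045

Σk = 15045


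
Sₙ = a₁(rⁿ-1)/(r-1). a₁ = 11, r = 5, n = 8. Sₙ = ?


Sₙ = 11×(5^8 - 1)/(5 - 1)
= 11×(390625 - 1)/4
= 11×390624/4
= 1074216

S_8 = 1074216


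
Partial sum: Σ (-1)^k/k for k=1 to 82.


S = -1 + 1/2 - 1/3 + 1/4 - 1/5 + 1/6 - 1/7 + 1/8 ± ...
= -0.6871
(Full series converges to -ln(2) ≈ -0.6931)

S_82 = -0.6871


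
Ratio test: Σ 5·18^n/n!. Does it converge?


aₙ = 5·18^n/n!
a_{n+1}/aₙ = 18^(n+1)/(n+1)! × n!/18^n  (constant 5 cancels)
= 18/(n+1)
L = lim(n→∞) 18/(n+1) = 0
L < 1 → series CONVERGES

Converges (ratio test: L = 0 < 1)


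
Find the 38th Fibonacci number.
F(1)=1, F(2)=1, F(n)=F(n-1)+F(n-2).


Fibonacci sequence: 1, 1, 2, 3, 5, 8, 13, 21, 34, 55, 89, ...
F(38) = 39088169

F(38) = 39088169


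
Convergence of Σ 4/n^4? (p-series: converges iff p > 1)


p-series test: Σ c/n^p converges if p > 1, diverges if p ≤ 1 (constant c > 0 doesn't affect convergence).
p = 4
4 > 1 → CONVERGES

Converges (p = 4 > 1)


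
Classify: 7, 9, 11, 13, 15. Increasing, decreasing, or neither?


Differences: 2, 2, 2, 2
All differences > 0 → strictly INCREASING

Monotonically increasing


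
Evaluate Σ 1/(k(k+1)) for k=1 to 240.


1/(k(k+1)) = 1/k - 1/(k+1) (partial fractions)
Telescoping: Σ = 1 - 1/241 = 240/241

Sum = 240/241


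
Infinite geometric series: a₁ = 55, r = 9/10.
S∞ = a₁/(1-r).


S∞ = a₁/(1-r) = 55/(1 - 9/10)
= 55/(1/10)
= 550

S∞ = 550


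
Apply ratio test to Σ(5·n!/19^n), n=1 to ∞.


aₙ = 5·n!/19^n
a_{n+1}/aₙ = (n+1)!/19^(n+1) × 19^n/n!  (constant 5 cancels)
= (n+1)/19
L = lim(n→∞) (n+1)/19 = ∞
L > 1 → series DIVERGES

Diverges (ratio test: L = ∞ > 1)


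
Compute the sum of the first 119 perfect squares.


n = 119
n(n+1)(2n+1)/6 = 119×120×239/6
= 3412920/6 = 568820

Σk² = 568820


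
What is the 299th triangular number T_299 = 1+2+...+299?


n(n+1)/2 = 299×300/2 = 89700/2 = 44850

Σk = 44850


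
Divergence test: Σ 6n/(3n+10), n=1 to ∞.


lim(n→∞) 6n/(3n+10) = 6/3 = 2  (divide numerator and denominator by n)
lim aₙ = 2 ≠ 0 → series DIVERGES

Diverges (lim aₙ = 2 ≠ 0)


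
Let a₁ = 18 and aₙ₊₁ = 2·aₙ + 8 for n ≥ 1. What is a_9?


Computing step by step:
a_1 = 18
a_2 = 44
a_3 = 96
a_4 = 200
a_5 = 408
a_6 = 824
a_7 = 1656
a_8 = 3320
a_9 = 6648


a_9 = 6648


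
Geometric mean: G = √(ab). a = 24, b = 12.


GM = √(24×12) = √288 = 16.9706

GM = 16.9706


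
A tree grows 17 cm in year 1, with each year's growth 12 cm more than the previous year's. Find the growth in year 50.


aₙ = a₁ + (n-1)d
= 17 + (50-1)×12
= 17 + 588
= 605

a_50 = 605


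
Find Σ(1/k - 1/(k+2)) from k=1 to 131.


Telescoping with gap 2: two head and two tail terms survive.
= (1 + 1/2) - (1/132 + 1/133)
= 3/2 - 1/132 - 1/133 = 26069/17556

Sum = 26069/17556


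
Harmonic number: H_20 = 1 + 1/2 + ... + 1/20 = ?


H_20 = 1/1 + 1/2 + 1/3 + ... + 1/20
= 55835135/15519504
≈ 3.5977

H_20 = 55835135/15519504 ≈ 3.5977


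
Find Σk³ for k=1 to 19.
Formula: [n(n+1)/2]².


n(n+1)/2 = 19×20/2 = 190
Σk³ = 190² = 36100

Σk³ = 36100


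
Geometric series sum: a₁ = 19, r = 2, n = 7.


Sₙ = 19×(2^7 - 1)/(2 - 1)
= 19×(128 - 1)/1
= 19×127/1
= 2413

S_7 = 2413


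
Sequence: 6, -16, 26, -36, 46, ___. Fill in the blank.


Pattern: alternating sign, magnitude arithmetic (d=10)
Terms: 6, -16, 26, -36, 46
Next term = -56

Next term = -56


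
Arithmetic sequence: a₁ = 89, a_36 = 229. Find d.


d = (aₙ - a₁)/(n-1)
= (229 - 89)/(36-1)
= 140/35 = 4

d = 4


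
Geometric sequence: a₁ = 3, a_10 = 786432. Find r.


r^(n-1) = aₙ/a₁
r^9 = 786432/3 = 262144
r = 262144^(1/9)
= 4

r = 4


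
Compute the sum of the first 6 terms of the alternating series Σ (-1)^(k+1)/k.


S = 1 - 1/2 + 1/3 - 1/4 + 1/5 - 1/6
= 0.6167
(Full series converges to +ln(2) ≈ +0.6931)

S_6 = 0.6167


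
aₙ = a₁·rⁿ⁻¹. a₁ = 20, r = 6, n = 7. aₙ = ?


aₙ = a₁·r^(n-1)
= 20×6^6
= 20×46656
= 933120

a_7 = 933120


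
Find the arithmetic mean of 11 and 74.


AM = (11 + 74)/2 = 85/2 = 42.5

AM = 42.5


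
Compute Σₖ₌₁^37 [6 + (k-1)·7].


aₙ = 6 + (37-1)×7 = 258
Sₙ = n(a₁+aₙ)/2 = 37×(6+258)/2
= 37×264/2 = 4884

S_37 = 4884


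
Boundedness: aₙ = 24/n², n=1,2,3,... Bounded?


a₁ = 24, a₂ = 24/4, a₃ = 24/9, ...
0 < aₙ ≤ 24 for all n ≥ 1
The sequence IS bounded

Bounded (0 < aₙ ≤ 24)


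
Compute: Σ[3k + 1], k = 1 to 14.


Σ(3k+1) = 3·Σk + 1·n
= 3·105 + 1·14
= 315 + 14 = 329

Σ = 329


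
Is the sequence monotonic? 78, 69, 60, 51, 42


Differences: -9, -9, -9, -9
All differences < 0 → strictly DECREASING

Monotonically decreasing


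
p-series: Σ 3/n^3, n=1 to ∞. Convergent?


p-series test: Σ c/n^p converges if p > 1, diverges if p ≤ 1 (constant c > 0 doesn't affect convergence).
p = 3
3 > 1 → CONVERGES

Converges (p = 3 > 1)


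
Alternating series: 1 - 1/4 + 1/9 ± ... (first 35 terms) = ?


S = 1 - 1/4 + 1/9 - 1/16 + 1/25 - 1/36 + 1/49 - 1/64 ± ...
= 0.8229
(Full series converges to +π²/12 ≈ +0.8225)

S_35 = 0.8229


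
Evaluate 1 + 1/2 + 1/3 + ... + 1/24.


H_24 = 1/1 + 1/2 + 1/3 + ... + 1/24
= 1347822955/356948592
≈ 3.776

H_24 = 1347822955/356948592 ≈ 3.776


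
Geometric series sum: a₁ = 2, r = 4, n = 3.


Sₙ = 2×(4^3 - 1)/(4 - 1)
= 2×(64 - 1)/3
= 2×63/3
= 42

S_3 = 42


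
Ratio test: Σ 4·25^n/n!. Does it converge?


aₙ = 4·25^n/n!
a_{n+1}/aₙ = 25^(n+1)/(n+1)! × n!/25^n  (constant 4 cancels)
= 25/(n+1)
L = lim(n→∞) 25/(n+1) = 0
L < 1 → series CONVERGES

Converges (ratio test: L = 0 < 1)


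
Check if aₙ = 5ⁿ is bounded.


aₙ = 5ⁿ → as n→∞, aₙ→∞ (since base 5 > 1)
No finite upper bound exists
The sequence is UNBOUNDED

Unbounded (aₙ → ∞ as n → ∞)


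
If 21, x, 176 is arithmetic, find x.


AM = (21 + 176)/2 = 197/2 = 98.5

AM = 98.5


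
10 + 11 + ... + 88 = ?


Σₖ₌10^88 k = Σₖ₌₁^88 k − Σₖ₌₁^9 k
= 88·89/2 − 9·10/2
= 3916 − 45 = 3871

Σk = 3871


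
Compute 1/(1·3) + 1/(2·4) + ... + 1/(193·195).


1/(k(k+2)) = (1/2)·(1/k - 1/(k+2)) (partial fractions)
Telescoping: Σ = (1/2)·(1 + 1/2 - 1/194 - 1/195) = 14089/18915

Sum = 14089/18915


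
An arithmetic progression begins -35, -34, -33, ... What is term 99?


aₙ = a₁ + (n-1)d
= -35 + (99-1)×1
= -35 + 98
= 63

a_99 = 63


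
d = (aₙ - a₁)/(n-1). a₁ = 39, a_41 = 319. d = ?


d = (aₙ - a₁)/(n-1)
= (319 - 39)/(41-1)
= 280/40 = 7

d = 7


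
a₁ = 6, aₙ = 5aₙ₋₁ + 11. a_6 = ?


Computing step by step:
a_1 = 6
a_2 = 41
a_3 = 216
a_4 = 1091
a_5 = 5466
a_6 = 27341


a_6 = 27341


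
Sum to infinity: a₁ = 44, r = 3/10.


S∞ = a₁/(1-r) = 44/(1 - 3/10)
= 44/(7/10)
= 440/7

S∞ = 440/7


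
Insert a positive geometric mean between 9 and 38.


GM = √(9×38) = √342 = 18.4932

GM = 18.4932


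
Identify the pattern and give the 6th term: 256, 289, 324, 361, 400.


Pattern: perfect squares: n²
Terms: 256, 289, 324, 361, 400
Next term = 441

Next term = 441


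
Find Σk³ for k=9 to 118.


Σₖ₌9^118 k³ = [118·119/2]² − [8·9/2]²
= 49294441 − 1296 = 49293145

Σk³ = 49293145


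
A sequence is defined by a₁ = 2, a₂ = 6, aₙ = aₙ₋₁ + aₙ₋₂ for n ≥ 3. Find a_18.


Computing iteratively: 2, 6, 8, 14, 22, 36, 58, 94, 152, 246, 398, 644, ...
a_18 = 11556

a_18 = 11556


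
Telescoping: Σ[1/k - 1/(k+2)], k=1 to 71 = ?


Telescoping with gap 2: two head and two tail terms survive.
= (1 + 1/2) - (1/72 + 1/73)
= 3/2 - 1/72 - 1/73 = 7739/5256

Sum = 7739/5256


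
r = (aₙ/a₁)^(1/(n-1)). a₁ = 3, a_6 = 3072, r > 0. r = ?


r^(n-1) = aₙ/a₁
r^5 = 3072/3 = 1024
r = 1024^(1/5)
= 4

r = 4


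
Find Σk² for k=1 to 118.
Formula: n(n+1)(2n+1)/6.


n = 118
n(n+1)(2n+1)/6 = 118×119×237/6
= 3327954/6 = 554659

Σk² = 554659


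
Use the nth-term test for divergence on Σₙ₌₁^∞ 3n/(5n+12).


lim(n→∞) 3n/(5n+12) = 3/5 = 3/5  (divide numerator and denominator by n)
lim aₙ = 3/5 ≠ 0 → series DIVERGES

Diverges (lim aₙ = 3/5 ≠ 0)


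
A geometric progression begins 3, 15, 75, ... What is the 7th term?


aₙ = a₁·r^(n-1)
= 3×5^6
= 3×15625
= 46875

a_7 = 46875


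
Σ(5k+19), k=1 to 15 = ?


Σ(5k+19) = 5·Σk + 19·n
= 5·120 + 19·15
= 600 + 285 = 885

Σ = 885


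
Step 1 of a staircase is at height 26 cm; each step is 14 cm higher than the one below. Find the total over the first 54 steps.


aₙ = 26 + (54-1)×14 = 768
Sₙ = n(a₁+aₙ)/2 = 54×(26+768)/2
= 54×794/2 = 21438

S_54 = 21438


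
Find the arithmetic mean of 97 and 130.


AM = (97 + 130)/2 = 227/2 = 113.5

AM = 113.5


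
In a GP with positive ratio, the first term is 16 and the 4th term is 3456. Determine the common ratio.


r^(n-1) = aₙ/a₁
r^3 = 3456/16 = 216
r = 216^(1/3)
= 6

r = 6


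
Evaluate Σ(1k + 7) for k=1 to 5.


Σ(1k+7) = 1·Σk + 7·n
= 1·15 + 7·5
= 15 + 35 = 50

Σ = 50


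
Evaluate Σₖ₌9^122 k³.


Σₖ₌9^122 k³ = [122·123/2]² − [8·9/2]²
= 56295009 − 1296 = 56293713

Σk³ = 56293713


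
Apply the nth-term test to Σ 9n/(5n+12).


lim(n→∞) 9n/(5n+12) = 9/5 = 9/5  (divide numerator and denominator by n)
lim aₙ = 9/5 ≠ 0 → series DIVERGES

Diverges (lim aₙ = 9/5 ≠ 0)


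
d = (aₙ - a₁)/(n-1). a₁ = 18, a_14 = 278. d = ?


d = (aₙ - a₁)/(n-1)
= (278 - 18)/(14-1)
= 260/13 = 20

d = 20


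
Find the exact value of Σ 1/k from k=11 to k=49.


Σₖ₌11^49 1/k = 1/11 + 1/12 + 1/13 + ... + 1/49
= 4804253716567824832211/3099044504245996706400
≈ 1.5502

Sum = 4804253716567824832211/3099044504245996706400 ≈ 1.5502


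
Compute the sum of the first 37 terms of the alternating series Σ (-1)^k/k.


S = -1 + 1/2 - 1/3 + 1/4 - 1/5 + 1/6 - 1/7 + 1/8 ± ...
= -0.7065
(Full series converges to -ln(2) ≈ -0.6931)

S_37 = -0.7065


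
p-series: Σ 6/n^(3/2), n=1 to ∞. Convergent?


p-series test: Σ c/n^p converges if p > 1, diverges if p ≤ 1 (constant c > 0 doesn't affect convergence).
p = 3/2
3/2 > 1 → CONVERGES

Converges (p = 3/2 > 1)


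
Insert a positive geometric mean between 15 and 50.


GM = √(15×50) = √750 = 27.3861

GM = 27.3861


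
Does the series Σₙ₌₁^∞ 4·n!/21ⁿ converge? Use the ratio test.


aₙ = 4·n!/21^n
a_{n+1}/aₙ = (n+1)!/21^(n+1) × 21^n/n!  (constant 4 cancels)
= (n+1)/21
L = lim(n→∞) (n+1)/21 = ∞
L > 1 → series DIVERGES

Diverges (ratio test: L = ∞ > 1)


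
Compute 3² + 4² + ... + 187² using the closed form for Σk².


Σₖ₌3^187 k² = Σₖ₌₁^187 k² − Σₖ₌₁^2 k²
= 187·188·375/6 − 2·3·5/6
= 2197250 − 5 = 2197245

Σk² = 2197245


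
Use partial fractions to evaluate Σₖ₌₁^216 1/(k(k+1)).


1/(k(k+1)) = 1/k - 1/(k+1) (partial fractions)
Telescoping: Σ = 1 - 1/217 = 216/217

Sum = 216/217


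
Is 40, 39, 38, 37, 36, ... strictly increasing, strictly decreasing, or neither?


Differences: -1, -1, -1, -1
All differences < 0 → strictly DECREASING

Monotonically decreasing


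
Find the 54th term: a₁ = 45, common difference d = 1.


aₙ = a₁ + (n-1)d
= 45 + (54-1)×1
= 45 + 53
= 98

a_54 = 98


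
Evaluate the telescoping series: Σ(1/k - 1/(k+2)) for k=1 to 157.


Telescoping with gap 2: two head and two tail terms survive.
= (1 + 1/2) - (1/158 + 1/159)
= 3/2 - 1/158 - 1/159 = 18683/12561

Sum = 18683/12561


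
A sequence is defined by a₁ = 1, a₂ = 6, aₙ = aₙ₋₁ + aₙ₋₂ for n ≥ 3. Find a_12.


Computing iteratively: 1, 6, 7, 13, 20, 33, 53, 86, 139, 225, 364, 589
a_12 = 589

a_12 = 589


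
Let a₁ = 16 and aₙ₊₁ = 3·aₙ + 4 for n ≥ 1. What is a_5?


Computing step by step:
a_1 = 16
a_2 = 52
a_3 = 160
a_4 = 484
a_5 = 1456


a_5 = 1456


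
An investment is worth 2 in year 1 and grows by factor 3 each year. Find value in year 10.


aₙ = a₁·r^(n-1)
= 2×3^9
= 2×19683
= 39366

a_10 = 39366


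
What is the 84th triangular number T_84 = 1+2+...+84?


n(n+1)/2 = 84×85/2 = 7140/2 = 3570

Σk = 3570


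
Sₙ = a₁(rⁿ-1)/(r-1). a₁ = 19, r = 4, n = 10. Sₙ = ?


Sₙ = 19×(4^10 - 1)/(4 - 1)
= 19×(1048576 - 1)/3
= 19×1048575/3
= 6640975

S_10 = 6640975


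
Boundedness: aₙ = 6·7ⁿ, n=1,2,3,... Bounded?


aₙ = 6·7ⁿ → as n→∞, aₙ→∞ (since base 7 > 1)
No finite upper bound exists
The sequence is UNBOUNDED

Unbounded (aₙ → ∞ as n → ∞)


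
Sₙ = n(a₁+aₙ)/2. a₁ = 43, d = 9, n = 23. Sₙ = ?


aₙ = 43 + (23-1)×9 = 241
Sₙ = n(a₁+aₙ)/2 = 23×(43+241)/2
= 23×284/2 = 3266

S_23 = 3266


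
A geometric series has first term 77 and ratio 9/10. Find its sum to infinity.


S∞ = a₁/(1-r) = 77/(1 - 9/10)
= 77/(1/10)
= 770

S∞ = 770


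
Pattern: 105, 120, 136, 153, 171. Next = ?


Pattern: triangular numbers: n(n+1)/2
Terms: 105, 120, 136, 153, 171
Next term = 190

Next term = 190


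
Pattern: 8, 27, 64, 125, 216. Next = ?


Pattern: perfect cubes: n³
Terms: 8, 27, 64, 125, 216
Next term = 343

Next term = 343


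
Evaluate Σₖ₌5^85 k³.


Σₖ₌5^85 k³ = [85·86/2]² − [4·5/2]²
= 13359025 − 100 = 13358925

Σk³ = 13358925


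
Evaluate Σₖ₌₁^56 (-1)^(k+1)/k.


S = 1 - 1/2 + 1/3 - 1/4 + 1/5 - 1/6 + 1/7 - 1/8 ± ...
= 0.6843
(Full series converges to +ln(2) ≈ +0.6931)

S_56 = 0.6843


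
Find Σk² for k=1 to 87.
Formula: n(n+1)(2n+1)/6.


n = 87
n(n+1)(2n+1)/6 = 87×88×175/6
= 1339800/6 = 223300

Σk² = 223300


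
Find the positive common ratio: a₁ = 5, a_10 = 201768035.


r^(n-1) = aₙ/a₁
r^9 = 201768035/5 = 40353607
r = 40353607^(1/9)
= 7

r = 7


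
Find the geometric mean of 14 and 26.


GM = √(14×26) = √364 = 19.0788

GM = 19.0788


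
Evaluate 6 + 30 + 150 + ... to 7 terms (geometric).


Sₙ = 6×(5^7 - 1)/(5 - 1)
= 6×(78125 - 1)/4
= 6×78124/4
= 117186

S_7 = 117186


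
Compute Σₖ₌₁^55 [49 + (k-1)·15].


aₙ = 49 + (55-1)×15 = 859
Sₙ = n(a₁+aₙ)/2 = 55×(49+859)/2
= 55×908/2 = 24970

S_55 = 24970


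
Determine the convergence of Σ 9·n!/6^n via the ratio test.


aₙ = 9·n!/6^n
a_{n+1}/aₙ = (n+1)!/6^(n+1) × 6^n/n!  (constant 9 cancels)
= (n+1)/6
L = lim(n→∞) (n+1)/6 = ∞
L > 1 → series DIVERGES

Diverges (ratio test: L = ∞ > 1)


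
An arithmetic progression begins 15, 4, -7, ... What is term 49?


aₙ = a₁ + (n-1)d
= 15 + (49-1)×-11
= 15 - 528
= -513

a_49 = -513


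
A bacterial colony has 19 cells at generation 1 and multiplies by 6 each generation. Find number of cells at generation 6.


aₙ = a₁·r^(n-1)
= 19×6^5
= 19×7776
= 147744

a_6 = 147744


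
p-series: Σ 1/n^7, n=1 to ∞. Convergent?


p-series test: Σ c/n^p converges if p > 1, diverges if p ≤ 1 (constant c > 0 doesn't affect convergence).
p = 7
7 > 1 → CONVERGES

Converges (p = 7 > 1)


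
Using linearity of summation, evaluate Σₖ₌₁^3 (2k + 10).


Σ(2k+10) = 2·Σk + 10·n
= 2·6 + 10·3
= 12 + 30 = 42

Σ = 42


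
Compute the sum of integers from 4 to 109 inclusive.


Σₖ₌4^109 k = Σₖ₌₁^109 k − Σₖ₌₁^3 k
= 109·110/2 − 3·4/2
= 5995 − 6 = 5989

Σk = 5989


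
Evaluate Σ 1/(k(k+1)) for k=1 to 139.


1/(k(k+1)) = 1/k - 1/(k+1) (partial fractions)
Telescoping: Σ = 1 - 1/140 = 139/140

Sum = 139/140


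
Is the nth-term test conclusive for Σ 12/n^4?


lim(n→∞) 12/n^4 = 0
lim aₙ = 0 → nth-term test is INCONCLUSIVE
(Need other tests; this is actually a convergent p-series with p=4 > 1)

Inconclusive (lim aₙ = 0; need another test)


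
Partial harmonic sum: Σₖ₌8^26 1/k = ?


Σₖ₌8^26 1/k = 1/8 + 1/9 + 1/10 + ... + 1/26
= 11257824607/8923714800
≈ 1.2616

Sum = 11257824607/8923714800 ≈ 1.2616


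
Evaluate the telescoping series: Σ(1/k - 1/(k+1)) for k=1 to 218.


Telescoping: adjacent terms cancel.
= 1/1 - 1/219
= 1 - 1/219 = 218/219

Sum = 218/219


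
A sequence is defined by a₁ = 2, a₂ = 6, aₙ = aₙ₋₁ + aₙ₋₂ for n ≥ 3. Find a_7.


Computing iteratively: 2, 6, 8, 14, 22, 36, 58
a_7 = 58

a_7 = 58


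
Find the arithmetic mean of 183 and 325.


AM = (183 + 325)/2 = 508/2 = 254

AM = 254
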